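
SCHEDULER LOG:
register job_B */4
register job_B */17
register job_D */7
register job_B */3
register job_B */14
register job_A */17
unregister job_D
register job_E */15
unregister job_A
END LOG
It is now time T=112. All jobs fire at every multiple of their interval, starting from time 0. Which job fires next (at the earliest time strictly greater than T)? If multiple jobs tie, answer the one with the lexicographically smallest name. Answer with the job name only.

Op 1: register job_B */4 -> active={job_B:*/4}
Op 2: register job_B */17 -> active={job_B:*/17}
Op 3: register job_D */7 -> active={job_B:*/17, job_D:*/7}
Op 4: register job_B */3 -> active={job_B:*/3, job_D:*/7}
Op 5: register job_B */14 -> active={job_B:*/14, job_D:*/7}
Op 6: register job_A */17 -> active={job_A:*/17, job_B:*/14, job_D:*/7}
Op 7: unregister job_D -> active={job_A:*/17, job_B:*/14}
Op 8: register job_E */15 -> active={job_A:*/17, job_B:*/14, job_E:*/15}
Op 9: unregister job_A -> active={job_B:*/14, job_E:*/15}
  job_B: interval 14, next fire after T=112 is 126
  job_E: interval 15, next fire after T=112 is 120
Earliest = 120, winner (lex tiebreak) = job_E

Answer: job_E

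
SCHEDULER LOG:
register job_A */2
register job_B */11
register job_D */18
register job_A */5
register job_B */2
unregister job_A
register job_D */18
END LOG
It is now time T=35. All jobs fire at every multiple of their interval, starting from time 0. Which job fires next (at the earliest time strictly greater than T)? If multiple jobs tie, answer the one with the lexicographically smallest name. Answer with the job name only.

Answer: job_B

Derivation:
Op 1: register job_A */2 -> active={job_A:*/2}
Op 2: register job_B */11 -> active={job_A:*/2, job_B:*/11}
Op 3: register job_D */18 -> active={job_A:*/2, job_B:*/11, job_D:*/18}
Op 4: register job_A */5 -> active={job_A:*/5, job_B:*/11, job_D:*/18}
Op 5: register job_B */2 -> active={job_A:*/5, job_B:*/2, job_D:*/18}
Op 6: unregister job_A -> active={job_B:*/2, job_D:*/18}
Op 7: register job_D */18 -> active={job_B:*/2, job_D:*/18}
  job_B: interval 2, next fire after T=35 is 36
  job_D: interval 18, next fire after T=35 is 36
Earliest = 36, winner (lex tiebreak) = job_B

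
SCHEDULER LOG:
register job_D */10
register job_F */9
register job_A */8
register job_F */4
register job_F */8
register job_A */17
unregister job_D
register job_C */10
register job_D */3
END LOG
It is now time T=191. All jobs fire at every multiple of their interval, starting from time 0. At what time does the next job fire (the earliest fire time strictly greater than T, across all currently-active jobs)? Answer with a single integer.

Op 1: register job_D */10 -> active={job_D:*/10}
Op 2: register job_F */9 -> active={job_D:*/10, job_F:*/9}
Op 3: register job_A */8 -> active={job_A:*/8, job_D:*/10, job_F:*/9}
Op 4: register job_F */4 -> active={job_A:*/8, job_D:*/10, job_F:*/4}
Op 5: register job_F */8 -> active={job_A:*/8, job_D:*/10, job_F:*/8}
Op 6: register job_A */17 -> active={job_A:*/17, job_D:*/10, job_F:*/8}
Op 7: unregister job_D -> active={job_A:*/17, job_F:*/8}
Op 8: register job_C */10 -> active={job_A:*/17, job_C:*/10, job_F:*/8}
Op 9: register job_D */3 -> active={job_A:*/17, job_C:*/10, job_D:*/3, job_F:*/8}
  job_A: interval 17, next fire after T=191 is 204
  job_C: interval 10, next fire after T=191 is 200
  job_D: interval 3, next fire after T=191 is 192
  job_F: interval 8, next fire after T=191 is 192
Earliest fire time = 192 (job job_D)

Answer: 192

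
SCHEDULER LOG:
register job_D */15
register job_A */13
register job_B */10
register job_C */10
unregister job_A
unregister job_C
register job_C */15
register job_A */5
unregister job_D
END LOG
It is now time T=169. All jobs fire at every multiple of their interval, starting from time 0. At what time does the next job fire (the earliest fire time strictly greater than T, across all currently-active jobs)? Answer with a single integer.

Answer: 170

Derivation:
Op 1: register job_D */15 -> active={job_D:*/15}
Op 2: register job_A */13 -> active={job_A:*/13, job_D:*/15}
Op 3: register job_B */10 -> active={job_A:*/13, job_B:*/10, job_D:*/15}
Op 4: register job_C */10 -> active={job_A:*/13, job_B:*/10, job_C:*/10, job_D:*/15}
Op 5: unregister job_A -> active={job_B:*/10, job_C:*/10, job_D:*/15}
Op 6: unregister job_C -> active={job_B:*/10, job_D:*/15}
Op 7: register job_C */15 -> active={job_B:*/10, job_C:*/15, job_D:*/15}
Op 8: register job_A */5 -> active={job_A:*/5, job_B:*/10, job_C:*/15, job_D:*/15}
Op 9: unregister job_D -> active={job_A:*/5, job_B:*/10, job_C:*/15}
  job_A: interval 5, next fire after T=169 is 170
  job_B: interval 10, next fire after T=169 is 170
  job_C: interval 15, next fire after T=169 is 180
Earliest fire time = 170 (job job_A)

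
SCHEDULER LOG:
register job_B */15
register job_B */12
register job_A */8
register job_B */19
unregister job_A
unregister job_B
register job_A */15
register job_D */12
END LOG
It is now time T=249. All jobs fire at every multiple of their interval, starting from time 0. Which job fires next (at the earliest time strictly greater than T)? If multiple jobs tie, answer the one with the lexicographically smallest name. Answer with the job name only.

Answer: job_D

Derivation:
Op 1: register job_B */15 -> active={job_B:*/15}
Op 2: register job_B */12 -> active={job_B:*/12}
Op 3: register job_A */8 -> active={job_A:*/8, job_B:*/12}
Op 4: register job_B */19 -> active={job_A:*/8, job_B:*/19}
Op 5: unregister job_A -> active={job_B:*/19}
Op 6: unregister job_B -> active={}
Op 7: register job_A */15 -> active={job_A:*/15}
Op 8: register job_D */12 -> active={job_A:*/15, job_D:*/12}
  job_A: interval 15, next fire after T=249 is 255
  job_D: interval 12, next fire after T=249 is 252
Earliest = 252, winner (lex tiebreak) = job_D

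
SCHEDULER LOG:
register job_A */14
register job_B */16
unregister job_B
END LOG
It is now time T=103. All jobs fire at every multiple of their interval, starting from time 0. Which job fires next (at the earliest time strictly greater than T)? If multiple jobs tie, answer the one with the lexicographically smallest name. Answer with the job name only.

Answer: job_A

Derivation:
Op 1: register job_A */14 -> active={job_A:*/14}
Op 2: register job_B */16 -> active={job_A:*/14, job_B:*/16}
Op 3: unregister job_B -> active={job_A:*/14}
  job_A: interval 14, next fire after T=103 is 112
Earliest = 112, winner (lex tiebreak) = job_A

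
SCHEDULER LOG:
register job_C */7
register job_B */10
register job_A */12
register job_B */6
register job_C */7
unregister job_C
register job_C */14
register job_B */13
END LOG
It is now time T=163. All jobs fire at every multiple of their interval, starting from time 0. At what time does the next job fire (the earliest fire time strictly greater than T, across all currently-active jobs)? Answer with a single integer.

Answer: 168

Derivation:
Op 1: register job_C */7 -> active={job_C:*/7}
Op 2: register job_B */10 -> active={job_B:*/10, job_C:*/7}
Op 3: register job_A */12 -> active={job_A:*/12, job_B:*/10, job_C:*/7}
Op 4: register job_B */6 -> active={job_A:*/12, job_B:*/6, job_C:*/7}
Op 5: register job_C */7 -> active={job_A:*/12, job_B:*/6, job_C:*/7}
Op 6: unregister job_C -> active={job_A:*/12, job_B:*/6}
Op 7: register job_C */14 -> active={job_A:*/12, job_B:*/6, job_C:*/14}
Op 8: register job_B */13 -> active={job_A:*/12, job_B:*/13, job_C:*/14}
  job_A: interval 12, next fire after T=163 is 168
  job_B: interval 13, next fire after T=163 is 169
  job_C: interval 14, next fire after T=163 is 168
Earliest fire time = 168 (job job_A)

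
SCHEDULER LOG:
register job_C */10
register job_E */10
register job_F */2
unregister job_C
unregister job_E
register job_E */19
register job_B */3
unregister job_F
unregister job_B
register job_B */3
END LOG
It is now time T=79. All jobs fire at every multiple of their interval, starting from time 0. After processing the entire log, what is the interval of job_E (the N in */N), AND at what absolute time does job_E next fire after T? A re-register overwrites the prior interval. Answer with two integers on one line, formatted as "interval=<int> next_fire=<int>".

Op 1: register job_C */10 -> active={job_C:*/10}
Op 2: register job_E */10 -> active={job_C:*/10, job_E:*/10}
Op 3: register job_F */2 -> active={job_C:*/10, job_E:*/10, job_F:*/2}
Op 4: unregister job_C -> active={job_E:*/10, job_F:*/2}
Op 5: unregister job_E -> active={job_F:*/2}
Op 6: register job_E */19 -> active={job_E:*/19, job_F:*/2}
Op 7: register job_B */3 -> active={job_B:*/3, job_E:*/19, job_F:*/2}
Op 8: unregister job_F -> active={job_B:*/3, job_E:*/19}
Op 9: unregister job_B -> active={job_E:*/19}
Op 10: register job_B */3 -> active={job_B:*/3, job_E:*/19}
Final interval of job_E = 19
Next fire of job_E after T=79: (79//19+1)*19 = 95

Answer: interval=19 next_fire=95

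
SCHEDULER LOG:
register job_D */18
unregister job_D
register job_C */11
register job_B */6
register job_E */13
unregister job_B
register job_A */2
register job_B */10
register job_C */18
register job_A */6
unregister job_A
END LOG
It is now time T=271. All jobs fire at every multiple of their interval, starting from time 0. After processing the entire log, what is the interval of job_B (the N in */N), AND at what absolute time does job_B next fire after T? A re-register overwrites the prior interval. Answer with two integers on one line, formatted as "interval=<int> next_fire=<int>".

Answer: interval=10 next_fire=280

Derivation:
Op 1: register job_D */18 -> active={job_D:*/18}
Op 2: unregister job_D -> active={}
Op 3: register job_C */11 -> active={job_C:*/11}
Op 4: register job_B */6 -> active={job_B:*/6, job_C:*/11}
Op 5: register job_E */13 -> active={job_B:*/6, job_C:*/11, job_E:*/13}
Op 6: unregister job_B -> active={job_C:*/11, job_E:*/13}
Op 7: register job_A */2 -> active={job_A:*/2, job_C:*/11, job_E:*/13}
Op 8: register job_B */10 -> active={job_A:*/2, job_B:*/10, job_C:*/11, job_E:*/13}
Op 9: register job_C */18 -> active={job_A:*/2, job_B:*/10, job_C:*/18, job_E:*/13}
Op 10: register job_A */6 -> active={job_A:*/6, job_B:*/10, job_C:*/18, job_E:*/13}
Op 11: unregister job_A -> active={job_B:*/10, job_C:*/18, job_E:*/13}
Final interval of job_B = 10
Next fire of job_B after T=271: (271//10+1)*10 = 280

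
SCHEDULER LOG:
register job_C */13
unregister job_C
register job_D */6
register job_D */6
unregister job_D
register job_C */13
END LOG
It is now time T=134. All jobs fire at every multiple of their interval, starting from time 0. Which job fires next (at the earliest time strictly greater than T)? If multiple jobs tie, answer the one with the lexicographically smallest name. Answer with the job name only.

Answer: job_C

Derivation:
Op 1: register job_C */13 -> active={job_C:*/13}
Op 2: unregister job_C -> active={}
Op 3: register job_D */6 -> active={job_D:*/6}
Op 4: register job_D */6 -> active={job_D:*/6}
Op 5: unregister job_D -> active={}
Op 6: register job_C */13 -> active={job_C:*/13}
  job_C: interval 13, next fire after T=134 is 143
Earliest = 143, winner (lex tiebreak) = job_C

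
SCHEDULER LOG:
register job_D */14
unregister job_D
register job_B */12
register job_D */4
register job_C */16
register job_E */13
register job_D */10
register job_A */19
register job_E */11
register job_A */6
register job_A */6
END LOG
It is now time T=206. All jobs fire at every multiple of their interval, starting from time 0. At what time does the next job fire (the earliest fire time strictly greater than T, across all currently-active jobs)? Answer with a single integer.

Answer: 208

Derivation:
Op 1: register job_D */14 -> active={job_D:*/14}
Op 2: unregister job_D -> active={}
Op 3: register job_B */12 -> active={job_B:*/12}
Op 4: register job_D */4 -> active={job_B:*/12, job_D:*/4}
Op 5: register job_C */16 -> active={job_B:*/12, job_C:*/16, job_D:*/4}
Op 6: register job_E */13 -> active={job_B:*/12, job_C:*/16, job_D:*/4, job_E:*/13}
Op 7: register job_D */10 -> active={job_B:*/12, job_C:*/16, job_D:*/10, job_E:*/13}
Op 8: register job_A */19 -> active={job_A:*/19, job_B:*/12, job_C:*/16, job_D:*/10, job_E:*/13}
Op 9: register job_E */11 -> active={job_A:*/19, job_B:*/12, job_C:*/16, job_D:*/10, job_E:*/11}
Op 10: register job_A */6 -> active={job_A:*/6, job_B:*/12, job_C:*/16, job_D:*/10, job_E:*/11}
Op 11: register job_A */6 -> active={job_A:*/6, job_B:*/12, job_C:*/16, job_D:*/10, job_E:*/11}
  job_A: interval 6, next fire after T=206 is 210
  job_B: interval 12, next fire after T=206 is 216
  job_C: interval 16, next fire after T=206 is 208
  job_D: interval 10, next fire after T=206 is 210
  job_E: interval 11, next fire after T=206 is 209
Earliest fire time = 208 (job job_C)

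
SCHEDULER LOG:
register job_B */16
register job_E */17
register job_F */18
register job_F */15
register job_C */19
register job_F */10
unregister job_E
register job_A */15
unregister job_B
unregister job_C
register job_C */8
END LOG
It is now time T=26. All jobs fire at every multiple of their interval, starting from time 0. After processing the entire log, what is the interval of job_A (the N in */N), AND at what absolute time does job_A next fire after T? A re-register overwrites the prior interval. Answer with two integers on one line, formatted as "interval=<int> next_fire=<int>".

Op 1: register job_B */16 -> active={job_B:*/16}
Op 2: register job_E */17 -> active={job_B:*/16, job_E:*/17}
Op 3: register job_F */18 -> active={job_B:*/16, job_E:*/17, job_F:*/18}
Op 4: register job_F */15 -> active={job_B:*/16, job_E:*/17, job_F:*/15}
Op 5: register job_C */19 -> active={job_B:*/16, job_C:*/19, job_E:*/17, job_F:*/15}
Op 6: register job_F */10 -> active={job_B:*/16, job_C:*/19, job_E:*/17, job_F:*/10}
Op 7: unregister job_E -> active={job_B:*/16, job_C:*/19, job_F:*/10}
Op 8: register job_A */15 -> active={job_A:*/15, job_B:*/16, job_C:*/19, job_F:*/10}
Op 9: unregister job_B -> active={job_A:*/15, job_C:*/19, job_F:*/10}
Op 10: unregister job_C -> active={job_A:*/15, job_F:*/10}
Op 11: register job_C */8 -> active={job_A:*/15, job_C:*/8, job_F:*/10}
Final interval of job_A = 15
Next fire of job_A after T=26: (26//15+1)*15 = 30

Answer: interval=15 next_fire=30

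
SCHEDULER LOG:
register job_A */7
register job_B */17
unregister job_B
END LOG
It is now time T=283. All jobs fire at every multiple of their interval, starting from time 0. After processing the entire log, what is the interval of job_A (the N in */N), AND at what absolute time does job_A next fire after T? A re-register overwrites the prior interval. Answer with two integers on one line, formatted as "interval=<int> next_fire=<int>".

Answer: interval=7 next_fire=287

Derivation:
Op 1: register job_A */7 -> active={job_A:*/7}
Op 2: register job_B */17 -> active={job_A:*/7, job_B:*/17}
Op 3: unregister job_B -> active={job_A:*/7}
Final interval of job_A = 7
Next fire of job_A after T=283: (283//7+1)*7 = 287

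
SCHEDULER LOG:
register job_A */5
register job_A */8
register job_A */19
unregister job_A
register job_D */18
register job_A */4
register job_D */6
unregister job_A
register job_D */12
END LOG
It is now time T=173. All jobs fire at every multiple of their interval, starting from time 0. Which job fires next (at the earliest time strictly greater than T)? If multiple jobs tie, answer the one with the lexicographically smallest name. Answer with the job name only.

Op 1: register job_A */5 -> active={job_A:*/5}
Op 2: register job_A */8 -> active={job_A:*/8}
Op 3: register job_A */19 -> active={job_A:*/19}
Op 4: unregister job_A -> active={}
Op 5: register job_D */18 -> active={job_D:*/18}
Op 6: register job_A */4 -> active={job_A:*/4, job_D:*/18}
Op 7: register job_D */6 -> active={job_A:*/4, job_D:*/6}
Op 8: unregister job_A -> active={job_D:*/6}
Op 9: register job_D */12 -> active={job_D:*/12}
  job_D: interval 12, next fire after T=173 is 180
Earliest = 180, winner (lex tiebreak) = job_D

Answer: job_D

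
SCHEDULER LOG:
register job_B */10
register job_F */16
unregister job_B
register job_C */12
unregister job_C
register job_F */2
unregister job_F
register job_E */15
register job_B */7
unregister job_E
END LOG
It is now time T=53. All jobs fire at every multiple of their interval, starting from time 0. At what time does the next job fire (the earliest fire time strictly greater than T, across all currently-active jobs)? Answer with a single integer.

Answer: 56

Derivation:
Op 1: register job_B */10 -> active={job_B:*/10}
Op 2: register job_F */16 -> active={job_B:*/10, job_F:*/16}
Op 3: unregister job_B -> active={job_F:*/16}
Op 4: register job_C */12 -> active={job_C:*/12, job_F:*/16}
Op 5: unregister job_C -> active={job_F:*/16}
Op 6: register job_F */2 -> active={job_F:*/2}
Op 7: unregister job_F -> active={}
Op 8: register job_E */15 -> active={job_E:*/15}
Op 9: register job_B */7 -> active={job_B:*/7, job_E:*/15}
Op 10: unregister job_E -> active={job_B:*/7}
  job_B: interval 7, next fire after T=53 is 56
Earliest fire time = 56 (job job_B)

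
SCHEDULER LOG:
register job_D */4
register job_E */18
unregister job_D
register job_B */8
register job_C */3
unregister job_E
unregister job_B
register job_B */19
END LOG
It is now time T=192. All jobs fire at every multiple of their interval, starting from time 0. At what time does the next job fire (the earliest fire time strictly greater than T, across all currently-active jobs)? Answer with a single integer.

Answer: 195

Derivation:
Op 1: register job_D */4 -> active={job_D:*/4}
Op 2: register job_E */18 -> active={job_D:*/4, job_E:*/18}
Op 3: unregister job_D -> active={job_E:*/18}
Op 4: register job_B */8 -> active={job_B:*/8, job_E:*/18}
Op 5: register job_C */3 -> active={job_B:*/8, job_C:*/3, job_E:*/18}
Op 6: unregister job_E -> active={job_B:*/8, job_C:*/3}
Op 7: unregister job_B -> active={job_C:*/3}
Op 8: register job_B */19 -> active={job_B:*/19, job_C:*/3}
  job_B: interval 19, next fire after T=192 is 209
  job_C: interval 3, next fire after T=192 is 195
Earliest fire time = 195 (job job_C)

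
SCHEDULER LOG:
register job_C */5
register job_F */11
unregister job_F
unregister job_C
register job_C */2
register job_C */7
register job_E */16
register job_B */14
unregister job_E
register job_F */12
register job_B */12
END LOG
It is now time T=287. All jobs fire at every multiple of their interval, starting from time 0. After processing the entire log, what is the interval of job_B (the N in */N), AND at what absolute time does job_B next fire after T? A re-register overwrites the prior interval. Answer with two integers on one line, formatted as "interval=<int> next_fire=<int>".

Op 1: register job_C */5 -> active={job_C:*/5}
Op 2: register job_F */11 -> active={job_C:*/5, job_F:*/11}
Op 3: unregister job_F -> active={job_C:*/5}
Op 4: unregister job_C -> active={}
Op 5: register job_C */2 -> active={job_C:*/2}
Op 6: register job_C */7 -> active={job_C:*/7}
Op 7: register job_E */16 -> active={job_C:*/7, job_E:*/16}
Op 8: register job_B */14 -> active={job_B:*/14, job_C:*/7, job_E:*/16}
Op 9: unregister job_E -> active={job_B:*/14, job_C:*/7}
Op 10: register job_F */12 -> active={job_B:*/14, job_C:*/7, job_F:*/12}
Op 11: register job_B */12 -> active={job_B:*/12, job_C:*/7, job_F:*/12}
Final interval of job_B = 12
Next fire of job_B after T=287: (287//12+1)*12 = 288

Answer: interval=12 next_fire=288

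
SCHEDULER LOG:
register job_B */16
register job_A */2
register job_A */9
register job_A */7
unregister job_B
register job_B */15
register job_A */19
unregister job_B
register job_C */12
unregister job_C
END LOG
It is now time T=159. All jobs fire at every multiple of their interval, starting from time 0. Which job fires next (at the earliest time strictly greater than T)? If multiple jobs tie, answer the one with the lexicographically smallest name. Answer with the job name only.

Op 1: register job_B */16 -> active={job_B:*/16}
Op 2: register job_A */2 -> active={job_A:*/2, job_B:*/16}
Op 3: register job_A */9 -> active={job_A:*/9, job_B:*/16}
Op 4: register job_A */7 -> active={job_A:*/7, job_B:*/16}
Op 5: unregister job_B -> active={job_A:*/7}
Op 6: register job_B */15 -> active={job_A:*/7, job_B:*/15}
Op 7: register job_A */19 -> active={job_A:*/19, job_B:*/15}
Op 8: unregister job_B -> active={job_A:*/19}
Op 9: register job_C */12 -> active={job_A:*/19, job_C:*/12}
Op 10: unregister job_C -> active={job_A:*/19}
  job_A: interval 19, next fire after T=159 is 171
Earliest = 171, winner (lex tiebreak) = job_A

Answer: job_A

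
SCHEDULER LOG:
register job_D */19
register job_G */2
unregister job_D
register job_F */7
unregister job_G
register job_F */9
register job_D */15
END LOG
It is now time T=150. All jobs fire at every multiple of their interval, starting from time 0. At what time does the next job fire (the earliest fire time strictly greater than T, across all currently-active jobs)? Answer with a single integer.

Answer: 153

Derivation:
Op 1: register job_D */19 -> active={job_D:*/19}
Op 2: register job_G */2 -> active={job_D:*/19, job_G:*/2}
Op 3: unregister job_D -> active={job_G:*/2}
Op 4: register job_F */7 -> active={job_F:*/7, job_G:*/2}
Op 5: unregister job_G -> active={job_F:*/7}
Op 6: register job_F */9 -> active={job_F:*/9}
Op 7: register job_D */15 -> active={job_D:*/15, job_F:*/9}
  job_D: interval 15, next fire after T=150 is 165
  job_F: interval 9, next fire after T=150 is 153
Earliest fire time = 153 (job job_F)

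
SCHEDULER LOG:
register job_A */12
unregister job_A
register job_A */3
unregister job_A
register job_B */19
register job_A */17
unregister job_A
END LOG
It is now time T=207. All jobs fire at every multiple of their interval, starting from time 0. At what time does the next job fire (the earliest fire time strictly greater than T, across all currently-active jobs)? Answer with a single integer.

Op 1: register job_A */12 -> active={job_A:*/12}
Op 2: unregister job_A -> active={}
Op 3: register job_A */3 -> active={job_A:*/3}
Op 4: unregister job_A -> active={}
Op 5: register job_B */19 -> active={job_B:*/19}
Op 6: register job_A */17 -> active={job_A:*/17, job_B:*/19}
Op 7: unregister job_A -> active={job_B:*/19}
  job_B: interval 19, next fire after T=207 is 209
Earliest fire time = 209 (job job_B)

Answer: 209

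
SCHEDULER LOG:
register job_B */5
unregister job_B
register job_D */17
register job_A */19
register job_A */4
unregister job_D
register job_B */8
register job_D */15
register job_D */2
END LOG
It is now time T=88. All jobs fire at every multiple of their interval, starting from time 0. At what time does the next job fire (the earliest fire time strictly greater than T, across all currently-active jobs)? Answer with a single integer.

Op 1: register job_B */5 -> active={job_B:*/5}
Op 2: unregister job_B -> active={}
Op 3: register job_D */17 -> active={job_D:*/17}
Op 4: register job_A */19 -> active={job_A:*/19, job_D:*/17}
Op 5: register job_A */4 -> active={job_A:*/4, job_D:*/17}
Op 6: unregister job_D -> active={job_A:*/4}
Op 7: register job_B */8 -> active={job_A:*/4, job_B:*/8}
Op 8: register job_D */15 -> active={job_A:*/4, job_B:*/8, job_D:*/15}
Op 9: register job_D */2 -> active={job_A:*/4, job_B:*/8, job_D:*/2}
  job_A: interval 4, next fire after T=88 is 92
  job_B: interval 8, next fire after T=88 is 96
  job_D: interval 2, next fire after T=88 is 90
Earliest fire time = 90 (job job_D)

Answer: 90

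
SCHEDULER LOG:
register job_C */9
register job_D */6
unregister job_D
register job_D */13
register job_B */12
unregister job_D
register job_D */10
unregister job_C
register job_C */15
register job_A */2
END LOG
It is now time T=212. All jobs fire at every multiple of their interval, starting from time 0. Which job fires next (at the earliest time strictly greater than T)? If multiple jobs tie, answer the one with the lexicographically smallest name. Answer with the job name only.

Answer: job_A

Derivation:
Op 1: register job_C */9 -> active={job_C:*/9}
Op 2: register job_D */6 -> active={job_C:*/9, job_D:*/6}
Op 3: unregister job_D -> active={job_C:*/9}
Op 4: register job_D */13 -> active={job_C:*/9, job_D:*/13}
Op 5: register job_B */12 -> active={job_B:*/12, job_C:*/9, job_D:*/13}
Op 6: unregister job_D -> active={job_B:*/12, job_C:*/9}
Op 7: register job_D */10 -> active={job_B:*/12, job_C:*/9, job_D:*/10}
Op 8: unregister job_C -> active={job_B:*/12, job_D:*/10}
Op 9: register job_C */15 -> active={job_B:*/12, job_C:*/15, job_D:*/10}
Op 10: register job_A */2 -> active={job_A:*/2, job_B:*/12, job_C:*/15, job_D:*/10}
  job_A: interval 2, next fire after T=212 is 214
  job_B: interval 12, next fire after T=212 is 216
  job_C: interval 15, next fire after T=212 is 225
  job_D: interval 10, next fire after T=212 is 220
Earliest = 214, winner (lex tiebreak) = job_A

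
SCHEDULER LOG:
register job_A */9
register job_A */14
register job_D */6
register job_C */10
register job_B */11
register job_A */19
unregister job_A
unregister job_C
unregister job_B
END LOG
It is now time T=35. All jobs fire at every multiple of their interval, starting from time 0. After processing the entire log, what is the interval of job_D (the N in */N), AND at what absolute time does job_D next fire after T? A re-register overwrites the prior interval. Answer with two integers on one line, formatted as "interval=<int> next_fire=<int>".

Op 1: register job_A */9 -> active={job_A:*/9}
Op 2: register job_A */14 -> active={job_A:*/14}
Op 3: register job_D */6 -> active={job_A:*/14, job_D:*/6}
Op 4: register job_C */10 -> active={job_A:*/14, job_C:*/10, job_D:*/6}
Op 5: register job_B */11 -> active={job_A:*/14, job_B:*/11, job_C:*/10, job_D:*/6}
Op 6: register job_A */19 -> active={job_A:*/19, job_B:*/11, job_C:*/10, job_D:*/6}
Op 7: unregister job_A -> active={job_B:*/11, job_C:*/10, job_D:*/6}
Op 8: unregister job_C -> active={job_B:*/11, job_D:*/6}
Op 9: unregister job_B -> active={job_D:*/6}
Final interval of job_D = 6
Next fire of job_D after T=35: (35//6+1)*6 = 36

Answer: interval=6 next_fire=36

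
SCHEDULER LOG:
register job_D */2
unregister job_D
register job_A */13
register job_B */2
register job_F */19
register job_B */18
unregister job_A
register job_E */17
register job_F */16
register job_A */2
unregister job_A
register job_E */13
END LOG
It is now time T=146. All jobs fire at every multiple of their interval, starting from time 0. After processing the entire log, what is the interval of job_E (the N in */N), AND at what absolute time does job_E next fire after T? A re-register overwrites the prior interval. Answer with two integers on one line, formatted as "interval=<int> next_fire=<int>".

Op 1: register job_D */2 -> active={job_D:*/2}
Op 2: unregister job_D -> active={}
Op 3: register job_A */13 -> active={job_A:*/13}
Op 4: register job_B */2 -> active={job_A:*/13, job_B:*/2}
Op 5: register job_F */19 -> active={job_A:*/13, job_B:*/2, job_F:*/19}
Op 6: register job_B */18 -> active={job_A:*/13, job_B:*/18, job_F:*/19}
Op 7: unregister job_A -> active={job_B:*/18, job_F:*/19}
Op 8: register job_E */17 -> active={job_B:*/18, job_E:*/17, job_F:*/19}
Op 9: register job_F */16 -> active={job_B:*/18, job_E:*/17, job_F:*/16}
Op 10: register job_A */2 -> active={job_A:*/2, job_B:*/18, job_E:*/17, job_F:*/16}
Op 11: unregister job_A -> active={job_B:*/18, job_E:*/17, job_F:*/16}
Op 12: register job_E */13 -> active={job_B:*/18, job_E:*/13, job_F:*/16}
Final interval of job_E = 13
Next fire of job_E after T=146: (146//13+1)*13 = 156

Answer: interval=13 next_fire=156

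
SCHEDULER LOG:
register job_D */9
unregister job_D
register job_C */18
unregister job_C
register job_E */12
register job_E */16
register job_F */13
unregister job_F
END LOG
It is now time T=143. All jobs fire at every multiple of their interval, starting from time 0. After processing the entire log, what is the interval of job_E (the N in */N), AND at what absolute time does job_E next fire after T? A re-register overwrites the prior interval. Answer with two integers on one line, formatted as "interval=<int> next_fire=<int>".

Answer: interval=16 next_fire=144

Derivation:
Op 1: register job_D */9 -> active={job_D:*/9}
Op 2: unregister job_D -> active={}
Op 3: register job_C */18 -> active={job_C:*/18}
Op 4: unregister job_C -> active={}
Op 5: register job_E */12 -> active={job_E:*/12}
Op 6: register job_E */16 -> active={job_E:*/16}
Op 7: register job_F */13 -> active={job_E:*/16, job_F:*/13}
Op 8: unregister job_F -> active={job_E:*/16}
Final interval of job_E = 16
Next fire of job_E after T=143: (143//16+1)*16 = 144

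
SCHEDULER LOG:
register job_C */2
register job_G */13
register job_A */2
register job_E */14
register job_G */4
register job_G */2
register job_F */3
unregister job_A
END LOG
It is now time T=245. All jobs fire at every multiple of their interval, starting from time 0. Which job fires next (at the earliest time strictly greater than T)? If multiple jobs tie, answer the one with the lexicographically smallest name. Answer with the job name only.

Op 1: register job_C */2 -> active={job_C:*/2}
Op 2: register job_G */13 -> active={job_C:*/2, job_G:*/13}
Op 3: register job_A */2 -> active={job_A:*/2, job_C:*/2, job_G:*/13}
Op 4: register job_E */14 -> active={job_A:*/2, job_C:*/2, job_E:*/14, job_G:*/13}
Op 5: register job_G */4 -> active={job_A:*/2, job_C:*/2, job_E:*/14, job_G:*/4}
Op 6: register job_G */2 -> active={job_A:*/2, job_C:*/2, job_E:*/14, job_G:*/2}
Op 7: register job_F */3 -> active={job_A:*/2, job_C:*/2, job_E:*/14, job_F:*/3, job_G:*/2}
Op 8: unregister job_A -> active={job_C:*/2, job_E:*/14, job_F:*/3, job_G:*/2}
  job_C: interval 2, next fire after T=245 is 246
  job_E: interval 14, next fire after T=245 is 252
  job_F: interval 3, next fire after T=245 is 246
  job_G: interval 2, next fire after T=245 is 246
Earliest = 246, winner (lex tiebreak) = job_C

Answer: job_C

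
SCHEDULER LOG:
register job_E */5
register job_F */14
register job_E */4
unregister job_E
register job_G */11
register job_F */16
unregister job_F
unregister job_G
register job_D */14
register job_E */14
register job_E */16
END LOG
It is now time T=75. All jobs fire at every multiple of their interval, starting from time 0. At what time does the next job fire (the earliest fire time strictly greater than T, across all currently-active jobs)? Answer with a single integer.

Op 1: register job_E */5 -> active={job_E:*/5}
Op 2: register job_F */14 -> active={job_E:*/5, job_F:*/14}
Op 3: register job_E */4 -> active={job_E:*/4, job_F:*/14}
Op 4: unregister job_E -> active={job_F:*/14}
Op 5: register job_G */11 -> active={job_F:*/14, job_G:*/11}
Op 6: register job_F */16 -> active={job_F:*/16, job_G:*/11}
Op 7: unregister job_F -> active={job_G:*/11}
Op 8: unregister job_G -> active={}
Op 9: register job_D */14 -> active={job_D:*/14}
Op 10: register job_E */14 -> active={job_D:*/14, job_E:*/14}
Op 11: register job_E */16 -> active={job_D:*/14, job_E:*/16}
  job_D: interval 14, next fire after T=75 is 84
  job_E: interval 16, next fire after T=75 is 80
Earliest fire time = 80 (job job_E)

Answer: 80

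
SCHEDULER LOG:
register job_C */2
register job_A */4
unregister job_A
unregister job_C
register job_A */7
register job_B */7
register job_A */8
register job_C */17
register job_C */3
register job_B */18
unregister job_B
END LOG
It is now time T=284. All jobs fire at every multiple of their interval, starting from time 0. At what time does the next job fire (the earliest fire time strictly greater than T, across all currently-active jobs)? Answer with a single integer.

Op 1: register job_C */2 -> active={job_C:*/2}
Op 2: register job_A */4 -> active={job_A:*/4, job_C:*/2}
Op 3: unregister job_A -> active={job_C:*/2}
Op 4: unregister job_C -> active={}
Op 5: register job_A */7 -> active={job_A:*/7}
Op 6: register job_B */7 -> active={job_A:*/7, job_B:*/7}
Op 7: register job_A */8 -> active={job_A:*/8, job_B:*/7}
Op 8: register job_C */17 -> active={job_A:*/8, job_B:*/7, job_C:*/17}
Op 9: register job_C */3 -> active={job_A:*/8, job_B:*/7, job_C:*/3}
Op 10: register job_B */18 -> active={job_A:*/8, job_B:*/18, job_C:*/3}
Op 11: unregister job_B -> active={job_A:*/8, job_C:*/3}
  job_A: interval 8, next fire after T=284 is 288
  job_C: interval 3, next fire after T=284 is 285
Earliest fire time = 285 (job job_C)

Answer: 285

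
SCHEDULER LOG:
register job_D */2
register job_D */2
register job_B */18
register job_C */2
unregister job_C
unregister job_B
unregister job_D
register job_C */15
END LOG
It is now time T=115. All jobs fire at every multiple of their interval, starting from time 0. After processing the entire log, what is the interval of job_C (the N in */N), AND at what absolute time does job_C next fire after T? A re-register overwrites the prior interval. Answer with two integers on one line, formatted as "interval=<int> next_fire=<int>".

Op 1: register job_D */2 -> active={job_D:*/2}
Op 2: register job_D */2 -> active={job_D:*/2}
Op 3: register job_B */18 -> active={job_B:*/18, job_D:*/2}
Op 4: register job_C */2 -> active={job_B:*/18, job_C:*/2, job_D:*/2}
Op 5: unregister job_C -> active={job_B:*/18, job_D:*/2}
Op 6: unregister job_B -> active={job_D:*/2}
Op 7: unregister job_D -> active={}
Op 8: register job_C */15 -> active={job_C:*/15}
Final interval of job_C = 15
Next fire of job_C after T=115: (115//15+1)*15 = 120

Answer: interval=15 next_fire=120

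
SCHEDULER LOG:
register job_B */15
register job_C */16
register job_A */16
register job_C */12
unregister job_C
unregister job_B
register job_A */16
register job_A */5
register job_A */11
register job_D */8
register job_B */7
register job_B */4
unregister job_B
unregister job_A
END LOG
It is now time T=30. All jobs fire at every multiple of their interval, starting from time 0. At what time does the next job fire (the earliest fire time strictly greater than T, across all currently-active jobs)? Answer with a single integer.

Answer: 32

Derivation:
Op 1: register job_B */15 -> active={job_B:*/15}
Op 2: register job_C */16 -> active={job_B:*/15, job_C:*/16}
Op 3: register job_A */16 -> active={job_A:*/16, job_B:*/15, job_C:*/16}
Op 4: register job_C */12 -> active={job_A:*/16, job_B:*/15, job_C:*/12}
Op 5: unregister job_C -> active={job_A:*/16, job_B:*/15}
Op 6: unregister job_B -> active={job_A:*/16}
Op 7: register job_A */16 -> active={job_A:*/16}
Op 8: register job_A */5 -> active={job_A:*/5}
Op 9: register job_A */11 -> active={job_A:*/11}
Op 10: register job_D */8 -> active={job_A:*/11, job_D:*/8}
Op 11: register job_B */7 -> active={job_A:*/11, job_B:*/7, job_D:*/8}
Op 12: register job_B */4 -> active={job_A:*/11, job_B:*/4, job_D:*/8}
Op 13: unregister job_B -> active={job_A:*/11, job_D:*/8}
Op 14: unregister job_A -> active={job_D:*/8}
  job_D: interval 8, next fire after T=30 is 32
Earliest fire time = 32 (job job_D)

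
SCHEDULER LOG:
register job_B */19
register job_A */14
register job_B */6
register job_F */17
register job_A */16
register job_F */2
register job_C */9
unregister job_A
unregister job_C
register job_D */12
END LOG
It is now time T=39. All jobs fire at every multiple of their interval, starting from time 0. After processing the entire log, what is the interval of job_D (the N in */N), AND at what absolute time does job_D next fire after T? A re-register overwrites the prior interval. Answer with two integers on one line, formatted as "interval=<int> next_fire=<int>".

Op 1: register job_B */19 -> active={job_B:*/19}
Op 2: register job_A */14 -> active={job_A:*/14, job_B:*/19}
Op 3: register job_B */6 -> active={job_A:*/14, job_B:*/6}
Op 4: register job_F */17 -> active={job_A:*/14, job_B:*/6, job_F:*/17}
Op 5: register job_A */16 -> active={job_A:*/16, job_B:*/6, job_F:*/17}
Op 6: register job_F */2 -> active={job_A:*/16, job_B:*/6, job_F:*/2}
Op 7: register job_C */9 -> active={job_A:*/16, job_B:*/6, job_C:*/9, job_F:*/2}
Op 8: unregister job_A -> active={job_B:*/6, job_C:*/9, job_F:*/2}
Op 9: unregister job_C -> active={job_B:*/6, job_F:*/2}
Op 10: register job_D */12 -> active={job_B:*/6, job_D:*/12, job_F:*/2}
Final interval of job_D = 12
Next fire of job_D after T=39: (39//12+1)*12 = 48

Answer: interval=12 next_fire=48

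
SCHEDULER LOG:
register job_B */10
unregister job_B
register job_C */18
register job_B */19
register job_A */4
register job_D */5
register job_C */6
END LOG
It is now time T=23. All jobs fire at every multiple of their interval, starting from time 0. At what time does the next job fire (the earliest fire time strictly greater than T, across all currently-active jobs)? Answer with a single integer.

Answer: 24

Derivation:
Op 1: register job_B */10 -> active={job_B:*/10}
Op 2: unregister job_B -> active={}
Op 3: register job_C */18 -> active={job_C:*/18}
Op 4: register job_B */19 -> active={job_B:*/19, job_C:*/18}
Op 5: register job_A */4 -> active={job_A:*/4, job_B:*/19, job_C:*/18}
Op 6: register job_D */5 -> active={job_A:*/4, job_B:*/19, job_C:*/18, job_D:*/5}
Op 7: register job_C */6 -> active={job_A:*/4, job_B:*/19, job_C:*/6, job_D:*/5}
  job_A: interval 4, next fire after T=23 is 24
  job_B: interval 19, next fire after T=23 is 38
  job_C: interval 6, next fire after T=23 is 24
  job_D: interval 5, next fire after T=23 is 25
Earliest fire time = 24 (job job_A)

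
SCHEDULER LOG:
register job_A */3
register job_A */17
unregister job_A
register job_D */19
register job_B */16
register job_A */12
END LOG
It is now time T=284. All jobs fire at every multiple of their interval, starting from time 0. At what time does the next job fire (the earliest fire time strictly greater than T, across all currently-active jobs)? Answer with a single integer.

Op 1: register job_A */3 -> active={job_A:*/3}
Op 2: register job_A */17 -> active={job_A:*/17}
Op 3: unregister job_A -> active={}
Op 4: register job_D */19 -> active={job_D:*/19}
Op 5: register job_B */16 -> active={job_B:*/16, job_D:*/19}
Op 6: register job_A */12 -> active={job_A:*/12, job_B:*/16, job_D:*/19}
  job_A: interval 12, next fire after T=284 is 288
  job_B: interval 16, next fire after T=284 is 288
  job_D: interval 19, next fire after T=284 is 285
Earliest fire time = 285 (job job_D)

Answer: 285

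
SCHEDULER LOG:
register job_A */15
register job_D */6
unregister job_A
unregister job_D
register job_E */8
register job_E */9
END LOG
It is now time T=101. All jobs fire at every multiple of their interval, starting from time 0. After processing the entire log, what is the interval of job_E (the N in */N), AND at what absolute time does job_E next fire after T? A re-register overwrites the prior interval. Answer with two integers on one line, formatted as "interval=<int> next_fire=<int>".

Op 1: register job_A */15 -> active={job_A:*/15}
Op 2: register job_D */6 -> active={job_A:*/15, job_D:*/6}
Op 3: unregister job_A -> active={job_D:*/6}
Op 4: unregister job_D -> active={}
Op 5: register job_E */8 -> active={job_E:*/8}
Op 6: register job_E */9 -> active={job_E:*/9}
Final interval of job_E = 9
Next fire of job_E after T=101: (101//9+1)*9 = 108

Answer: interval=9 next_fire=108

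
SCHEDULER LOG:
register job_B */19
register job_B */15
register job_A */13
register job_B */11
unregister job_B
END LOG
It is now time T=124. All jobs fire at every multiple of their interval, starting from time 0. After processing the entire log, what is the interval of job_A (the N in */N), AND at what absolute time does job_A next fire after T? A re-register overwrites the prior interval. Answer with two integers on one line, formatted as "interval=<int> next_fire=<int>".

Op 1: register job_B */19 -> active={job_B:*/19}
Op 2: register job_B */15 -> active={job_B:*/15}
Op 3: register job_A */13 -> active={job_A:*/13, job_B:*/15}
Op 4: register job_B */11 -> active={job_A:*/13, job_B:*/11}
Op 5: unregister job_B -> active={job_A:*/13}
Final interval of job_A = 13
Next fire of job_A after T=124: (124//13+1)*13 = 130

Answer: interval=13 next_fire=130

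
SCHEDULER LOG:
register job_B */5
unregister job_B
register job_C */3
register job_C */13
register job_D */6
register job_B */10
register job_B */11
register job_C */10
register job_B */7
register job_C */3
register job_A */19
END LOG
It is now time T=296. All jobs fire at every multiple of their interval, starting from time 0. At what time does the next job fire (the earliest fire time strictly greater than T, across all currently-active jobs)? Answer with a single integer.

Op 1: register job_B */5 -> active={job_B:*/5}
Op 2: unregister job_B -> active={}
Op 3: register job_C */3 -> active={job_C:*/3}
Op 4: register job_C */13 -> active={job_C:*/13}
Op 5: register job_D */6 -> active={job_C:*/13, job_D:*/6}
Op 6: register job_B */10 -> active={job_B:*/10, job_C:*/13, job_D:*/6}
Op 7: register job_B */11 -> active={job_B:*/11, job_C:*/13, job_D:*/6}
Op 8: register job_C */10 -> active={job_B:*/11, job_C:*/10, job_D:*/6}
Op 9: register job_B */7 -> active={job_B:*/7, job_C:*/10, job_D:*/6}
Op 10: register job_C */3 -> active={job_B:*/7, job_C:*/3, job_D:*/6}
Op 11: register job_A */19 -> active={job_A:*/19, job_B:*/7, job_C:*/3, job_D:*/6}
  job_A: interval 19, next fire after T=296 is 304
  job_B: interval 7, next fire after T=296 is 301
  job_C: interval 3, next fire after T=296 is 297
  job_D: interval 6, next fire after T=296 is 300
Earliest fire time = 297 (job job_C)

Answer: 297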